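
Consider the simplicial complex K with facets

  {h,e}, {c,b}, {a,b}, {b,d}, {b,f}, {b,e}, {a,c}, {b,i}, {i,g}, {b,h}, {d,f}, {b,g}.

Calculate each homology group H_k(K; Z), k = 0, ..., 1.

Fix the vertex order a < b < c < d < e < f < g < h < i and write every simplex with vertices in increasing order. Then dim K = 1 and the simplices of K are:

  0-simplices (9): a, b, c, d, e, f, g, h, i
  1-simplices (12): ab, ac, bc, bd, be, bf, bg, bh, bi, df, eh, gi

so the chain groups are C_0 ≅ Z^9, C_1 ≅ Z^12.

∂_1: C_1 → C_0 maps an edge to its endpoints' difference, ∂[p,q] = q − p. For instance
  ∂ac = c − a.
The resulting 9×12 matrix has rank 8, and its Smith normal form has invariant factors (1,1,1,1,1,1,1,1).

Computing H_k = (kernel of ∂_k) / (image of ∂_{k+1}):

  H_0: rank C_0 − rank ∂_1 = 9 − 8 = 1, and the invariant factors of ∂_1 are all 1, so H_0 = Z.
  H_1: rank ker ∂_1 − rank ∂_2 = (12 − 8) − 0 = 4, and there is no ∂_2, so H_1 = Z^4.

As a check, the Euler characteristic is 9 − 12 = -3, which agrees with 1 − 4 = -3.
(K is a triangulation of a wedge of 4 circles.)

H_0 ≅ Z,  H_1 ≅ Z^4.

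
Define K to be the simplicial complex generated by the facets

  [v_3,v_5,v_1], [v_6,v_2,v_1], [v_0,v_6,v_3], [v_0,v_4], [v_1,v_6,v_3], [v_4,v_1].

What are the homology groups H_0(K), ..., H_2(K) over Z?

H_0 ≅ Z,  H_1 ≅ Z,  H_2 = 0.

Fix the vertex order v_0 < v_1 < v_2 < v_3 < v_4 < v_5 < v_6 and write every simplex with vertices in increasing order. Then dim K = 2 and the simplices of K are:

  0-simplices (7): [v_0], [v_1], [v_2], [v_3], [v_4], [v_5], [v_6]
  1-simplices (11): [v_0,v_3], [v_0,v_4], [v_0,v_6], [v_1,v_2], [v_1,v_3], [v_1,v_4], [v_1,v_5], [v_1,v_6], [v_2,v_6], [v_3,v_5], [v_3,v_6]
  2-simplices (4): [v_0,v_3,v_6], [v_1,v_2,v_6], [v_1,v_3,v_5], [v_1,v_3,v_6]

giving chain groups C_0 ≅ Z^7, C_1 ≅ Z^11, C_2 ≅ Z^4.

∂_1: C_1 → C_0 sends each edge [p,q] (with p < q) to q − p.
The 7×11 boundary matrix has rank 6 and Smith normal form diag(1,1,1,1,1,1).

The boundary map ∂_2: C_2 → C_1 sends each 2-simplex [p,q,r] to [q,r] − [p,r] + [p,q]. For instance
  ∂[v_1,v_3,v_6] = [v_3,v_6] − [v_1,v_6] + [v_1,v_3],
  ∂[v_1,v_2,v_6] = [v_2,v_6] − [v_1,v_6] + [v_1,v_2].
The resulting 11×4 matrix has rank 4, and its Smith normal form has invariant factors (1,1,1,1).

Now H_k = ker ∂_k / im ∂_{k+1}, so:

  H_0: rank C_0 − rank ∂_1 = 7 − 6 = 1, and the invariant factors of ∂_1 are all 1, so H_0 = Z.
  H_1: rank ker ∂_1 − rank ∂_2 = (11 − 6) − 4 = 1, and the invariant factors of ∂_2 are all 1, so H_1 = Z.
  H_2: rank ker ∂_2 − rank ∂_3 = (4 − 4) − 0 = 0, and there is no ∂_3, so H_2 = 0.

As a check, the Euler characteristic is 7 − 11 + 4 = 0, which agrees with 1 − 1 + 0 = 0.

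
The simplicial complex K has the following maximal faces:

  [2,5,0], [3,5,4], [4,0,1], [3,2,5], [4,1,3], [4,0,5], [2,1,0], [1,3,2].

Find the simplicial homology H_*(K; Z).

H_0 = Z,  H_1 = 0,  H_2 = Z.

K has 6 vertices, 12 edges, 8 triangles.
rank ∂_0 = 0, rank ∂_1 = 5 ⇒ b_0 = 6 − 0 − 5 = 1; all invariant factors of ∂_1 are 1 so no torsion. So H_0 ≅ Z.
rank ∂_1 = 5, rank ∂_2 = 7 ⇒ b_1 = 12 − 5 − 7 = 0; all invariant factors of ∂_2 are 1 so no torsion. So H_1 ≅ 0.
rank ∂_2 = 7, rank ∂_3 = 0 ⇒ b_2 = 8 − 7 − 0 = 1. So H_2 ≅ Z.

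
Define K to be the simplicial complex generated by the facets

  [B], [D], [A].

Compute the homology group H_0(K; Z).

K has 3 vertices.
rank ∂_0 = 0, rank ∂_1 = 0 ⇒ b_0 = 3 − 0 − 0 = 3. So H_0 ≅ Z^3.

H_0 ≅ Z^3.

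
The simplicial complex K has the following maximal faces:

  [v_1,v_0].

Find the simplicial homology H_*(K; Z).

Order the vertices as v_0 < v_1. Listing each simplex with vertices in this order, K has dimension 1 with simplices:

  0-simplices (2): [v_0], [v_1]
  1-simplices (1): [v_0,v_1]

so the chain groups are C_0 ≅ Z^2, C_1 ≅ Z^1.

∂_1: C_1 → C_0 is given by ∂[p,q] = [q] − [p].
As a 2×1 matrix over Z this has rank 1, with invariant factors (1).

Computing H_k = (kernel of ∂_k) / (image of ∂_{k+1}):

  H_0: rank C_0 − rank ∂_1 = 2 − 1 = 1, and the invariant factors of ∂_1 are all 1, so H_0 ≅ Z.
  H_1: rank ker ∂_1 − rank ∂_2 = (1 − 1) − 0 = 0, and there is no ∂_2, so H_1 ≅ 0.

H_0 ≅ Z,  H_1 = 0.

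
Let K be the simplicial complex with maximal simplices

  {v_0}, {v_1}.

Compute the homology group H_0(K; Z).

We work with the vertex ordering v_0 < v_1. The simplices of K, each written with vertices in increasing order, are:

  0-simplices (2): [v_0], [v_1]

so the chain groups are C_0 ≅ Z^2.

Now H_k = ker ∂_k / im ∂_{k+1}, so:

  H_0: rank C_0 − rank ∂_1 = 2 − 0 = 2, and there is no ∂_1, so H_0 ≅ Z^2.

(K is a triangulation of a set of 2 points.)

H_0 ≅ Z^2.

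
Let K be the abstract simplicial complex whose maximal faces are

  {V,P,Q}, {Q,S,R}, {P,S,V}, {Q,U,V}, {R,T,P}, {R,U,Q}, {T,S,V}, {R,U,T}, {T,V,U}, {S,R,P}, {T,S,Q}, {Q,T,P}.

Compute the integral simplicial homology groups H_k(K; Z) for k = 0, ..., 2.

H_0 ≅ Z,  H_1 ≅ Z/2,  H_2 = 0.

Take the total order P < Q < R < S < T < U < V on the vertex set. Then K (dimension 2) consists of the simplices:

  0-simplices (7): P, Q, R, S, T, U, V
  1-simplices (18): PQ, PR, PS, PT, PV, QR, QS, QT, QU, QV, RS, RT, RU, ST, SV, TU, TV, UV
  2-simplices (12): PQT, PQV, PRS, PRT, PSV, QRS, QRU, QST, QUV, RTU, STV, TUV

giving chain groups C_0 ≅ Z^7, C_1 ≅ Z^18, C_2 ≅ Z^12.

∂_1: C_1 → C_0 is given by ∂[p,q] = [q] − [p]. For instance
  ∂UV = V − U.
The resulting 7×18 matrix has rank 6, and its Smith normal form has invariant factors (1,1,1,1,1,1).

The boundary map ∂_2: C_2 → C_1 maps a triangle to the signed sum of its edges. For instance
  ∂PRS = RS − PS + PR,
  ∂PRT = RT − PT + PR.
The 18×12 boundary matrix has rank 12 and Smith normal form diag(1,1,1,1,1,1,1,1,1,1,1,2).

Computing H_k = (kernel of ∂_k) / (image of ∂_{k+1}):

  H_0: rank C_0 − rank ∂_1 = 7 − 6 = 1, and the invariant factors of ∂_1 are all 1, so H_0 = Z.
  H_1: rank ker ∂_1 − rank ∂_2 = (18 − 6) − 12 = 0, and ∂_2 has invariant factor 2 > 1, so H_1 = Z/2.
  H_2: rank ker ∂_2 − rank ∂_3 = (12 − 12) − 0 = 0, and there is no ∂_3, so H_2 = 0.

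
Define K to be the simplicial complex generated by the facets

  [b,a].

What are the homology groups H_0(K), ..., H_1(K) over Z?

Fix the vertex order a < b and write every simplex with vertices in increasing order. Then dim K = 1 and the simplices of K are:

  0-simplices (2): a, b
  1-simplices (1): ab

Hence C_0 ≅ Z^2, C_1 ≅ Z^1.

Boundary ∂_1: C_1 → C_0 is given by ∂[p,q] = [q] − [p]. For instance
  ∂ab = b − a.
As a 2×1 matrix over Z this has rank 1, with invariant factors (1).

Now H_k = ker ∂_k / im ∂_{k+1}, so:

  H_0: rank C_0 − rank ∂_1 = 2 − 1 = 1, and the invariant factors of ∂_1 are all 1, so H_0 = Z.
  H_1: rank ker ∂_1 − rank ∂_2 = (1 − 1) − 0 = 0, and there is no ∂_2, so H_1 = 0.

As a check, the Euler characteristic is 2 − 1 = 1, which agrees with 1 − 0 = 1.

H_0 = Z,  H_1 = 0.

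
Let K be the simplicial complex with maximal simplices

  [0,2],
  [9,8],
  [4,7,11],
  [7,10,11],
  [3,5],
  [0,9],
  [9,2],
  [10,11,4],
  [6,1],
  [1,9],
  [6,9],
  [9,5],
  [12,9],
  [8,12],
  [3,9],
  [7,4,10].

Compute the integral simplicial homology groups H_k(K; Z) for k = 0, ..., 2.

Take the total order 0 < 1 < 2 < 3 < 4 < 5 < 6 < 7 < 8 < 9 < 10 < 11 < 12 on the vertex set. Then K (dimension 2) consists of the simplices:

  0-simplices (13): [0], [1], [2], [3], [4], [5], [6], [7], [8], [9], [10], [11], [12]
  1-simplices (18): [0,2], [0,9], [1,6], [1,9], [2,9], [3,5], [3,9], [4,7], [4,10], [4,11], [5,9], [6,9], [7,10], [7,11], [8,9], [8,12], [9,12], [10,11]
  2-simplices (4): [4,7,10], [4,7,11], [4,10,11], [7,10,11]

so the chain groups are C_0 ≅ Z^13, C_1 ≅ Z^18, C_2 ≅ Z^4.

Boundary ∂_1: C_1 → C_0 sends each edge [p,q] (with p < q) to q − p.
The 13×18 boundary matrix has rank 11 and Smith normal form diag(1,1,1,1,1,1,1,1,1,1,1).

Boundary ∂_2: C_2 → C_1 maps a triangle to the signed sum of its edges. For instance
  ∂[4,10,11] = [10,11] − [4,11] + [4,10],
  ∂[7,10,11] = [10,11] − [7,11] + [7,10].
The 18×4 boundary matrix has rank 3 and Smith normal form diag(1,1,1).

Computing H_k = (kernel of ∂_k) / (image of ∂_{k+1}):

  H_0: rank C_0 − rank ∂_1 = 13 − 11 = 2, and the invariant factors of ∂_1 are all 1, so H_0 ≅ Z^2.
  H_1: rank ker ∂_1 − rank ∂_2 = (18 − 11) − 3 = 4, and the invariant factors of ∂_2 are all 1, so H_1 ≅ Z^4.
  H_2: rank ker ∂_2 − rank ∂_3 = (4 − 3) − 0 = 1, and there is no ∂_3, so H_2 ≅ Z.

H_0 ≅ Z^2,  H_1 ≅ Z^4,  H_2 ≅ Z.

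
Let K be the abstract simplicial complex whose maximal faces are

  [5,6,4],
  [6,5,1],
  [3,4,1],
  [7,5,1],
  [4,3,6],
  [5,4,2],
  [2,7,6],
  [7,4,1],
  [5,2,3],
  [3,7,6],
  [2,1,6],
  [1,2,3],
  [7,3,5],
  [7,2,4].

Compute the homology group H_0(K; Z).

We work with the vertex ordering 1 < 2 < 3 < 4 < 5 < 6 < 7. The simplices of K, each written with vertices in increasing order, are:

  0-simplices (7): [1], [2], [3], [4], [5], [6], [7]
  1-simplices (21): [1,2], [1,3], [1,4], [1,5], [1,6], [1,7], [2,3], [2,4], [2,5], [2,6], [2,7], [3,4], [3,5], [3,6], [3,7], [4,5], [4,6], [4,7], [5,6], [5,7], [6,7]
  2-simplices (14): [1,2,3], [1,2,6], [1,3,4], [1,4,7], [1,5,6], [1,5,7], [2,3,5], [2,4,5], [2,4,7], [2,6,7], [3,4,6], [3,5,7], [3,6,7], [4,5,6]

Hence C_0 ≅ Z^7, C_1 ≅ Z^21, C_2 ≅ Z^14.

The boundary map ∂_1: C_1 → C_0 maps an edge to its endpoints' difference, ∂[p,q] = q − p.
The resulting 7×21 matrix has rank 6, and its Smith normal form has invariant factors (1,1,1,1,1,1).

∂_2: C_2 → C_1 maps a triangle to the signed sum of its edges. For instance
  ∂[3,4,6] = [4,6] − [3,6] + [3,4],
  ∂[1,2,3] = [2,3] − [1,3] + [1,2].
The resulting 21×14 matrix has rank 13, and its Smith normal form has invariant factors (1,1,1,1,1,1,1,1,1,1,1,1,1).

Now H_k = ker ∂_k / im ∂_{k+1}, so:

  H_0: rank C_0 − rank ∂_1 = 7 − 6 = 1, and the invariant factors of ∂_1 are all 1, so H_0 = Z.

H_0 = Z.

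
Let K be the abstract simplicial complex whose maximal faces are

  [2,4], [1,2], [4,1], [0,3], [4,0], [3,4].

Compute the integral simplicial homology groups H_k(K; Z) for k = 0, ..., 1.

Order the vertices as 0 < 1 < 2 < 3 < 4. Listing each simplex with vertices in this order, K has dimension 1 with simplices:

  0-simplices (5): [0], [1], [2], [3], [4]
  1-simplices (6): [0,3], [0,4], [1,2], [1,4], [2,4], [3,4]

so the chain groups are C_0 ≅ Z^5, C_1 ≅ Z^6.

∂_1: C_1 → C_0 is given by ∂[p,q] = [q] − [p]. For instance
  ∂[2,4] = [4] − [2].
The 5×6 boundary matrix has rank 4 and Smith normal form diag(1,1,1,1).

From H_k ≅ ker(∂_k) / im(∂_{k+1}) we obtain:

  H_0: rank C_0 − rank ∂_1 = 5 − 4 = 1, and the invariant factors of ∂_1 are all 1, so H_0 ≅ Z.
  H_1: rank ker ∂_1 − rank ∂_2 = (6 − 4) − 0 = 2, and there is no ∂_2, so H_1 ≅ Z^2.

As a check, the Euler characteristic is 5 − 6 = -1, which agrees with 1 − 2 = -1.
(K is a triangulation of a wedge of 2 circles.)

H_0 ≅ Z,  H_1 ≅ Z^2.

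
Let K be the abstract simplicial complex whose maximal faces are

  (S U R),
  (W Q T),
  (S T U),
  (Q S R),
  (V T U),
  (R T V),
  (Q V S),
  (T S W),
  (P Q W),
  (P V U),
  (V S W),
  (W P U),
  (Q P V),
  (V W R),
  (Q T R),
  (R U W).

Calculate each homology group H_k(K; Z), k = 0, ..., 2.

K has 8 vertices, 24 edges, 16 triangles.
rank ∂_0 = 0, rank ∂_1 = 7 ⇒ b_0 = 8 − 0 − 7 = 1; all invariant factors of ∂_1 are 1 so no torsion. So H_0 = Z.
rank ∂_1 = 7, rank ∂_2 = 15 ⇒ b_1 = 24 − 7 − 15 = 2; all invariant factors of ∂_2 are 1 so no torsion. So H_1 = Z^2.
rank ∂_2 = 15, rank ∂_3 = 0 ⇒ b_2 = 16 − 15 − 0 = 1. So H_2 = Z.

H_0 = Z,  H_1 = Z^2,  H_2 = Z.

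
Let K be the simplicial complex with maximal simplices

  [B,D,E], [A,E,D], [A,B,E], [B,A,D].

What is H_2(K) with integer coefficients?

Take the total order A < B < D < E on the vertex set. Then K (dimension 2) consists of the simplices:

  0-simplices (4): A, B, D, E
  1-simplices (6): AB, AD, AE, BD, BE, DE
  2-simplices (4): ABD, ABE, ADE, BDE

giving chain groups C_0 ≅ Z^4, C_1 ≅ Z^6, C_2 ≅ Z^4.

The boundary map ∂_1: C_1 → C_0 maps an edge to its endpoints' difference, ∂[p,q] = q − p. For instance
  ∂AB = B − A.
The resulting 4×6 matrix has rank 3, and its Smith normal form has invariant factors (1,1,1).

Boundary ∂_2: C_2 → C_1 acts by ∂[p,q,r] = [q,r] − [p,r] + [p,q]. For instance
  ∂BDE = DE − BE + BD,
  ∂ABD = BD − AD + AB.
The resulting 6×4 matrix has rank 3, and its Smith normal form has invariant factors (1,1,1).

Now H_k = ker ∂_k / im ∂_{k+1}, so:

  H_2: rank ker ∂_2 − rank ∂_3 = (4 − 3) − 0 = 1, and there is no ∂_3, so H_2 ≅ Z.

H_2 ≅ Z.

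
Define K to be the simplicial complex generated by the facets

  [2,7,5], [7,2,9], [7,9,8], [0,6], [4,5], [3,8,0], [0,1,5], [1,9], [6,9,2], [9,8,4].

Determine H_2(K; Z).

H_2 ≅ 0.

Order the vertices as 0 < 1 < 2 < 3 < 4 < 5 < 6 < 7 < 8 < 9. Listing each simplex with vertices in this order, K has dimension 2 with simplices:

  0-simplices (10): [0], [1], [2], [3], [4], [5], [6], [7], [8], [9]
  1-simplices (20): [0,1], [0,3], [0,5], [0,6], [0,8], [1,5], [1,9], [2,5], [2,6], [2,7], [2,9], [3,8], [4,5], [4,8], [4,9], [5,7], [6,9], [7,8], [7,9], [8,9]
  2-simplices (7): [0,1,5], [0,3,8], [2,5,7], [2,6,9], [2,7,9], [4,8,9], [7,8,9]

so the chain groups are C_0 ≅ Z^10, C_1 ≅ Z^20, C_2 ≅ Z^7.

Boundary ∂_1: C_1 → C_0 sends each edge [p,q] (with p < q) to q − p.
The 10×20 boundary matrix has rank 9 and Smith normal form diag(1,1,1,1,1,1,1,1,1).

The boundary map ∂_2: C_2 → C_1 acts by ∂[p,q,r] = [q,r] − [p,r] + [p,q]. For instance
  ∂[4,8,9] = [8,9] − [4,9] + [4,8],
  ∂[2,6,9] = [6,9] − [2,9] + [2,6].
This gives a 20×7 integer matrix of rank 7; reducing to Smith normal form yields diagonal entries (1,1,1,1,1,1,1).

From H_k ≅ ker(∂_k) / im(∂_{k+1}) we obtain:

  H_2: rank ker ∂_2 − rank ∂_3 = (7 − 7) − 0 = 0, and there is no ∂_3, so H_2 ≅ 0.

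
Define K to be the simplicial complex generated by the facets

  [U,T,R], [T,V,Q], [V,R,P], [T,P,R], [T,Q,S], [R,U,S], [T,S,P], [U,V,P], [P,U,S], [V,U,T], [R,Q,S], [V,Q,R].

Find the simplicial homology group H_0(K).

Take the total order P < Q < R < S < T < U < V on the vertex set. Then K (dimension 2) consists of the simplices:

  0-simplices (7): P, Q, R, S, T, U, V
  1-simplices (18): PR, PS, PT, PU, PV, QR, QS, QT, QV, RS, RT, RU, RV, ST, SU, TU, TV, UV
  2-simplices (12): PRT, PRV, PST, PSU, PUV, QRS, QRV, QST, QTV, RSU, RTU, TUV

Hence C_0 ≅ Z^7, C_1 ≅ Z^18, C_2 ≅ Z^12.

The boundary map ∂_1: C_1 → C_0 sends each edge [p,q] (with p < q) to q − p. For instance
  ∂PS = S − P.
This gives a 7×18 integer matrix of rank 6; reducing to Smith normal form yields diagonal entries (1,1,1,1,1,1).

Boundary ∂_2: C_2 → C_1 acts by ∂[p,q,r] = [q,r] − [p,r] + [p,q]. For instance
  ∂QRV = RV − QV + QR,
  ∂QTV = TV − QV + QT.
This gives a 18×12 integer matrix of rank 12; reducing to Smith normal form yields diagonal entries (1,1,1,1,1,1,1,1,1,1,1,2).

Computing H_k = (kernel of ∂_k) / (image of ∂_{k+1}):

  H_0: rank C_0 − rank ∂_1 = 7 − 6 = 1, and the invariant factors of ∂_1 are all 1, so H_0 ≅ Z.

H_0 ≅ Z.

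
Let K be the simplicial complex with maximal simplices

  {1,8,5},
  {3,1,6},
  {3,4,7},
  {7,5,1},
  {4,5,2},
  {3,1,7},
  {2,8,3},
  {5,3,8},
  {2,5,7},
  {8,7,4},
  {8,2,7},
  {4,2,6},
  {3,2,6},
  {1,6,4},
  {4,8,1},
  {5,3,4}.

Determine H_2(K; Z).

H_2 = Z.

Order the vertices as 1 < 2 < 3 < 4 < 5 < 6 < 7 < 8. Listing each simplex with vertices in this order, K has dimension 2 with simplices:

  0-simplices (8): [1], [2], [3], [4], [5], [6], [7], [8]
  1-simplices (24): (24 of them)
  2-simplices (16): [1,3,6], [1,3,7], [1,4,6], [1,4,8], [1,5,7], [1,5,8], [2,3,6], [2,3,8], [2,4,5], [2,4,6], [2,5,7], [2,7,8], [3,4,5], [3,4,7], [3,5,8], [4,7,8]

Hence C_0 ≅ Z^8, C_1 ≅ Z^24, C_2 ≅ Z^16.

∂_1: C_1 → C_0 maps an edge to its endpoints' difference, ∂[p,q] = q − p.
The resulting 8×24 matrix has rank 7, and its Smith normal form has invariant factors (1,1,1,1,1,1,1).

Boundary ∂_2: C_2 → C_1 sends each 2-simplex [p,q,r] to [q,r] − [p,r] + [p,q]. For instance
  ∂[1,5,7] = [5,7] − [1,7] + [1,5],
  ∂[2,3,8] = [3,8] − [2,8] + [2,3].
The 24×16 boundary matrix has rank 15 and Smith normal form diag(1,1,1,1,1,1,1,1,1,1,1,1,1,1,1).

Now H_k = ker ∂_k / im ∂_{k+1}, so:

  H_2: rank ker ∂_2 − rank ∂_3 = (16 − 15) − 0 = 1, and there is no ∂_3, so H_2 = Z.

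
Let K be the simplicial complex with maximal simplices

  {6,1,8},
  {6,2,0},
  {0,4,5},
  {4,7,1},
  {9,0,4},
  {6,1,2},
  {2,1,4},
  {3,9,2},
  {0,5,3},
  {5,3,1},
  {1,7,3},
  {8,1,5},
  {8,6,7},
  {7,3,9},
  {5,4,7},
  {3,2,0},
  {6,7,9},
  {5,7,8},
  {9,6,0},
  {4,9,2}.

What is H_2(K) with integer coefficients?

H_2 ≅ 0.

Take the total order 0 < 1 < 2 < 3 < 4 < 5 < 6 < 7 < 8 < 9 on the vertex set. Then K (dimension 2) consists of the simplices:

  0-simplices (10): [0], [1], [2], [3], [4], [5], [6], [7], [8], [9]
  1-simplices (30): (30 of them)
  2-simplices (20): (20 of them)

giving chain groups C_0 ≅ Z^10, C_1 ≅ Z^30, C_2 ≅ Z^20.

Boundary ∂_1: C_1 → C_0 maps an edge to its endpoints' difference, ∂[p,q] = q − p. For instance
  ∂[0,4] = [4] − [0].
This gives a 10×30 integer matrix of rank 9; reducing to Smith normal form yields diagonal entries (1,1,1,1,1,1,1,1,1).

Boundary ∂_2: C_2 → C_1 sends each 2-simplex [p,q,r] to [q,r] − [p,r] + [p,q]. For instance
  ∂[0,2,6] = [2,6] − [0,6] + [0,2],
  ∂[4,5,7] = [5,7] − [4,7] + [4,5].
The resulting 30×20 matrix has rank 20, and its Smith normal form has invariant factors (1,1,1,1,1,1,1,1,1,1,1,1,1,1,1,1,1,1,1,2).

Now H_k = ker ∂_k / im ∂_{k+1}, so:

  H_2: rank ker ∂_2 − rank ∂_3 = (20 − 20) − 0 = 0, and there is no ∂_3, so H_2 ≅ 0.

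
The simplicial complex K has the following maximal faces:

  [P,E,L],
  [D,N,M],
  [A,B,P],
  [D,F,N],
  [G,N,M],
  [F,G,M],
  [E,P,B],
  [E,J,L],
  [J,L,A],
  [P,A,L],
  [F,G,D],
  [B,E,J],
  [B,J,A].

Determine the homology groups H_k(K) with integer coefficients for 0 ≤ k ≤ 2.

H_0 = Z^2,  H_1 = Z,  H_2 = Z.

K has 11 vertices, 22 edges, 13 triangles.
rank ∂_0 = 0, rank ∂_1 = 9 ⇒ b_0 = 11 − 0 − 9 = 2; all invariant factors of ∂_1 are 1 so no torsion. So H_0 = Z^2.
rank ∂_1 = 9, rank ∂_2 = 12 ⇒ b_1 = 22 − 9 − 12 = 1; all invariant factors of ∂_2 are 1 so no torsion. So H_1 = Z.
rank ∂_2 = 12, rank ∂_3 = 0 ⇒ b_2 = 13 − 12 − 0 = 1. So H_2 = Z.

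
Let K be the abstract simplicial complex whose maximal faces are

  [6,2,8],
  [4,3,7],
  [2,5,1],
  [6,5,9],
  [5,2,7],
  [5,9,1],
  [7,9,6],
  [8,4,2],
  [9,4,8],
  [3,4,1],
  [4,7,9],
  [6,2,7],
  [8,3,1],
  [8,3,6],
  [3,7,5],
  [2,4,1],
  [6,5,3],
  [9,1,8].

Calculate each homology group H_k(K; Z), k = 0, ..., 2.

Order the vertices as 1 < 2 < 3 < 4 < 5 < 6 < 7 < 8 < 9. Listing each simplex with vertices in this order, K has dimension 2 with simplices:

  0-simplices (9): [1], [2], [3], [4], [5], [6], [7], [8], [9]
  1-simplices (27): (27 of them)
  2-simplices (18): [1,2,4], [1,2,5], [1,3,4], [1,3,8], [1,5,9], [1,8,9], [2,4,8], [2,5,7], [2,6,7], [2,6,8], [3,4,7], [3,5,6], [3,5,7], [3,6,8], [4,7,9], [4,8,9], [5,6,9], [6,7,9]

giving chain groups C_0 ≅ Z^9, C_1 ≅ Z^27, C_2 ≅ Z^18.

∂_1: C_1 → C_0 maps an edge to its endpoints' difference, ∂[p,q] = q − p.
As a 9×27 matrix over Z this has rank 8, with invariant factors (1,1,1,1,1,1,1,1).

Boundary ∂_2: C_2 → C_1 sends each 2-simplex [p,q,r] to [q,r] − [p,r] + [p,q]. For instance
  ∂[1,5,9] = [5,9] − [1,9] + [1,5],
  ∂[1,3,8] = [3,8] − [1,8] + [1,3].
The resulting 27×18 matrix has rank 18, and its Smith normal form has invariant factors (1,1,1,1,1,1,1,1,1,1,1,1,1,1,1,1,1,2).

Reading off H_k = ker ∂_k / im ∂_{k+1}:

  H_0: rank C_0 − rank ∂_1 = 9 − 8 = 1, and the invariant factors of ∂_1 are all 1, so H_0 = Z.
  H_1: rank ker ∂_1 − rank ∂_2 = (27 − 8) − 18 = 1, and ∂_2 has invariant factor 2 > 1, so H_1 = Z ⊕ Z_2.
  H_2: rank ker ∂_2 − rank ∂_3 = (18 − 18) − 0 = 0, and there is no ∂_3, so H_2 = 0.

H_0 = Z,  H_1 = Z ⊕ Z_2,  H_2 = 0.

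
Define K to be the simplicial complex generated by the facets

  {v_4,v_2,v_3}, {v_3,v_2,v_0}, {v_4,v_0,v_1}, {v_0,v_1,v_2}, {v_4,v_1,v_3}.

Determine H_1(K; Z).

H_1 = Z.

Order the vertices as v_0 < v_1 < v_2 < v_3 < v_4. Listing each simplex with vertices in this order, K has dimension 2 with simplices:

  0-simplices (5): [v_0], [v_1], [v_2], [v_3], [v_4]
  1-simplices (10): [v_0,v_1], [v_0,v_2], [v_0,v_3], [v_0,v_4], [v_1,v_2], [v_1,v_3], [v_1,v_4], [v_2,v_3], [v_2,v_4], [v_3,v_4]
  2-simplices (5): [v_0,v_1,v_2], [v_0,v_1,v_4], [v_0,v_2,v_3], [v_1,v_3,v_4], [v_2,v_3,v_4]

Hence C_0 ≅ Z^5, C_1 ≅ Z^10, C_2 ≅ Z^5.

The boundary map ∂_1: C_1 → C_0 is given by ∂[p,q] = [q] − [p]. For instance
  ∂[v_0,v_1] = [v_1] − [v_0].
This gives a 5×10 integer matrix of rank 4; reducing to Smith normal form yields diagonal entries (1,1,1,1).

The boundary map ∂_2: C_2 → C_1 sends each 2-simplex [p,q,r] to [q,r] − [p,r] + [p,q]. For instance
  ∂[v_1,v_3,v_4] = [v_3,v_4] − [v_1,v_4] + [v_1,v_3],
  ∂[v_2,v_3,v_4] = [v_3,v_4] − [v_2,v_4] + [v_2,v_3].
The 10×5 boundary matrix has rank 5 and Smith normal form diag(1,1,1,1,1).

From H_k ≅ ker(∂_k) / im(∂_{k+1}) we obtain:

  H_1: rank ker ∂_1 − rank ∂_2 = (10 − 4) − 5 = 1, and the invariant factors of ∂_2 are all 1, so H_1 ≅ Z.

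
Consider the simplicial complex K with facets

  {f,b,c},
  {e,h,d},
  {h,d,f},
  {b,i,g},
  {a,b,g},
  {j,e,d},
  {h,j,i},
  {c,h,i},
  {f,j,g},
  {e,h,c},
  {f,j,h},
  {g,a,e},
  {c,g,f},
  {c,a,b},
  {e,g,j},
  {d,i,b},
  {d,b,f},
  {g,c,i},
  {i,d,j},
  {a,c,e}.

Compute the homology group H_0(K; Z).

Take the total order a < b < c < d < e < f < g < h < i < j on the vertex set. Then K (dimension 2) consists of the simplices:

  0-simplices (10): a, b, c, d, e, f, g, h, i, j
  1-simplices (30): ab, ac, ae, ag, bc, bd, bf, bg, bi, ce, cf, cg, ch, ci, de, df, dh, di, dj, eg, eh, ej, fg, fh, fj, gi, gj, hi, hj, ij
  2-simplices (20): abc, abg, ace, aeg, bcf, bdf, bdi, bgi, ceh, cfg, cgi, chi, deh, dej, dfh, dij, egj, fgj, fhj, hij

giving chain groups C_0 ≅ Z^10, C_1 ≅ Z^30, C_2 ≅ Z^20.

Boundary ∂_1: C_1 → C_0 is given by ∂[p,q] = [q] − [p].
This gives a 10×30 integer matrix of rank 9; reducing to Smith normal form yields diagonal entries (1,1,1,1,1,1,1,1,1).

∂_2: C_2 → C_1 sends each 2-simplex [p,q,r] to [q,r] − [p,r] + [p,q]. For instance
  ∂egj = gj − ej + eg,
  ∂dij = ij − dj + di.
As a 30×20 matrix over Z this has rank 20, with invariant factors (1,1,1,1,1,1,1,1,1,1,1,1,1,1,1,1,1,1,1,2).

Reading off H_k = ker ∂_k / im ∂_{k+1}:

  H_0: rank C_0 − rank ∂_1 = 10 − 9 = 1, and the invariant factors of ∂_1 are all 1, so H_0 = Z.

(K is a triangulation of the Klein bottle.)

H_0 = Z.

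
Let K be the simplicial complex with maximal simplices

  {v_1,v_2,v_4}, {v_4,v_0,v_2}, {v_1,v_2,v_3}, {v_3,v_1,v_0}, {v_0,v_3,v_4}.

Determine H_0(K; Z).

Take the total order v_0 < v_1 < v_2 < v_3 < v_4 on the vertex set. Then K (dimension 2) consists of the simplices:

  0-simplices (5): [v_0], [v_1], [v_2], [v_3], [v_4]
  1-simplices (10): [v_0,v_1], [v_0,v_2], [v_0,v_3], [v_0,v_4], [v_1,v_2], [v_1,v_3], [v_1,v_4], [v_2,v_3], [v_2,v_4], [v_3,v_4]
  2-simplices (5): [v_0,v_1,v_3], [v_0,v_2,v_4], [v_0,v_3,v_4], [v_1,v_2,v_3], [v_1,v_2,v_4]

giving chain groups C_0 ≅ Z^5, C_1 ≅ Z^10, C_2 ≅ Z^5.

Boundary ∂_1: C_1 → C_0 maps an edge to its endpoints' difference, ∂[p,q] = q − p. For instance
  ∂[v_1,v_2] = [v_2] − [v_1].
As a 5×10 matrix over Z this has rank 4, with invariant factors (1,1,1,1).

Boundary ∂_2: C_2 → C_1 sends each 2-simplex [p,q,r] to [q,r] − [p,r] + [p,q]. For instance
  ∂[v_1,v_2,v_4] = [v_2,v_4] − [v_1,v_4] + [v_1,v_2],
  ∂[v_0,v_1,v_3] = [v_1,v_3] − [v_0,v_3] + [v_0,v_1].
The 10×5 boundary matrix has rank 5 and Smith normal form diag(1,1,1,1,1).

From H_k ≅ ker(∂_k) / im(∂_{k+1}) we obtain:

  H_0: rank C_0 − rank ∂_1 = 5 − 4 = 1, and the invariant factors of ∂_1 are all 1, so H_0 = Z.

H_0 = Z.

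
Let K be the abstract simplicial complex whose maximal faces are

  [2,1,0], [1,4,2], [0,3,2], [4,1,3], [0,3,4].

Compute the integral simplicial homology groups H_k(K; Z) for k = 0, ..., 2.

K has 5 vertices, 10 edges, 5 triangles.
rank ∂_0 = 0, rank ∂_1 = 4 ⇒ b_0 = 5 − 0 − 4 = 1; all invariant factors of ∂_1 are 1 so no torsion. So H_0 = Z.
rank ∂_1 = 4, rank ∂_2 = 5 ⇒ b_1 = 10 − 4 − 5 = 1; all invariant factors of ∂_2 are 1 so no torsion. So H_1 = Z.
rank ∂_2 = 5, rank ∂_3 = 0 ⇒ b_2 = 5 − 5 − 0 = 0. So H_2 = 0.

H_0 ≅ Z,  H_1 ≅ Z,  H_2 = 0.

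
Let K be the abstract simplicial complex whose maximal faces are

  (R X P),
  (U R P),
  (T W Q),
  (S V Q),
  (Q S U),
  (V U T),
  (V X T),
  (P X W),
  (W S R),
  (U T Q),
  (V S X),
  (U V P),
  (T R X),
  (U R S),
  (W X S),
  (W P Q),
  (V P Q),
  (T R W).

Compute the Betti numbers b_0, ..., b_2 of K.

We work with the vertex ordering P < Q < R < S < T < U < V < W < X. The simplices of K, each written with vertices in increasing order, are:

  0-simplices (9): P, Q, R, S, T, U, V, W, X
  1-simplices (27): PQ, PR, PU, PV, PW, PX, QS, QT, QU, QV, QW, RS, RT, RU, RW, RX, SU, SV, SW, SX, TU, TV, TW, TX, UV, VX, WX
  2-simplices (18): PQV, PQW, PRU, PRX, PUV, PWX, QSU, QSV, QTU, QTW, RSU, RSW, RTW, RTX, SVX, SWX, TUV, TVX

so the chain groups are C_0 ≅ Z^9, C_1 ≅ Z^27, C_2 ≅ Z^18.

The boundary map ∂_1: C_1 → C_0 maps an edge to its endpoints' difference, ∂[p,q] = q − p.
The resulting 9×27 matrix has rank 8, and its Smith normal form has invariant factors (1,1,1,1,1,1,1,1).

∂_2: C_2 → C_1 maps a triangle to the signed sum of its edges. For instance
  ∂PUV = UV − PV + PU,
  ∂RSU = SU − RU + RS.
The 27×18 boundary matrix has rank 18 and Smith normal form diag(1,1,1,1,1,1,1,1,1,1,1,1,1,1,1,1,1,2).

Reading off H_k = ker ∂_k / im ∂_{k+1}:

  H_0: rank C_0 − rank ∂_1 = 9 − 8 = 1, and the invariant factors of ∂_1 are all 1, so H_0 = Z.
  H_1: rank ker ∂_1 − rank ∂_2 = (27 − 8) − 18 = 1, and ∂_2 has invariant factor 2 > 1, so H_1 = Z ⊕ Z/2Z.
  H_2: rank ker ∂_2 − rank ∂_3 = (18 − 18) − 0 = 0, and there is no ∂_3, so H_2 = 0.

As a check, the Euler characteristic is 9 − 27 + 18 = 0, which agrees with 1 − 1 + 0 = 0.

Hence the Betti numbers are b_0 = 1, b_1 = 1, b_2 = 0.

b_0 = 1, b_1 = 1, b_2 = 0.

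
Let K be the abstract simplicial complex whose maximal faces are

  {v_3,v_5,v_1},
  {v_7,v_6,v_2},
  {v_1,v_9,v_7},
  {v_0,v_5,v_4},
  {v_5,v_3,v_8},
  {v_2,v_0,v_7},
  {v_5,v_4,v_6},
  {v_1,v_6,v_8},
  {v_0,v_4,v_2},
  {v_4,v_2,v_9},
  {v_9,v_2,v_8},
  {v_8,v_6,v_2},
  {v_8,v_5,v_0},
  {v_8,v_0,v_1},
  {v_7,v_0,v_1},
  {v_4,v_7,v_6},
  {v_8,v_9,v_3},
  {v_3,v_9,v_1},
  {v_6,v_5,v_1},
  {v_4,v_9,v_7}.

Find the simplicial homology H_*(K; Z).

Fix the vertex order v_0 < v_1 < v_2 < v_3 < v_4 < v_5 < v_6 < v_7 < v_8 < v_9 and write every simplex with vertices in increasing order. Then dim K = 2 and the simplices of K are:

  0-simplices (10): [v_0], [v_1], [v_2], [v_3], [v_4], [v_5], [v_6], [v_7], [v_8], [v_9]
  1-simplices (30): (30 of them)
  2-simplices (20): (20 of them)

so the chain groups are C_0 ≅ Z^10, C_1 ≅ Z^30, C_2 ≅ Z^20.

∂_1: C_1 → C_0 sends each edge [p,q] (with p < q) to q − p.
The resulting 10×30 matrix has rank 9, and its Smith normal form has invariant factors (1,1,1,1,1,1,1,1,1).

∂_2: C_2 → C_1 maps a triangle to the signed sum of its edges. For instance
  ∂[v_2,v_8,v_9] = [v_8,v_9] − [v_2,v_9] + [v_2,v_8],
  ∂[v_4,v_7,v_9] = [v_7,v_9] − [v_4,v_9] + [v_4,v_7].
The resulting 30×20 matrix has rank 20, and its Smith normal form has invariant factors (1,1,1,1,1,1,1,1,1,1,1,1,1,1,1,1,1,1,1,2).

From H_k ≅ ker(∂_k) / im(∂_{k+1}) we obtain:

  H_0: rank C_0 − rank ∂_1 = 10 − 9 = 1, and the invariant factors of ∂_1 are all 1, so H_0 = Z.
  H_1: rank ker ∂_1 − rank ∂_2 = (30 − 9) − 20 = 1, and ∂_2 has invariant factor 2 > 1, so H_1 = Z × Z/2.
  H_2: rank ker ∂_2 − rank ∂_3 = (20 − 20) − 0 = 0, and there is no ∂_3, so H_2 = 0.

As a check, the Euler characteristic is 10 − 30 + 20 = 0, which agrees with 1 − 1 + 0 = 0.

H_0 = Z,  H_1 = Z × Z/2,  H_2 = 0.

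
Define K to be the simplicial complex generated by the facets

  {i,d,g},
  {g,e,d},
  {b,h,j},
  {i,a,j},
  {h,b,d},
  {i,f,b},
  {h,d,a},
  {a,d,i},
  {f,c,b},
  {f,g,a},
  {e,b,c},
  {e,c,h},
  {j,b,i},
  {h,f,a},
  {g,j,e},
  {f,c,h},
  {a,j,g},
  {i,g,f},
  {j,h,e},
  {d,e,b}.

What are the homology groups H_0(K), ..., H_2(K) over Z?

H_0 = Z,  H_1 = Z ⊕ Z/2,  H_2 = 0.

We work with the vertex ordering a < b < c < d < e < f < g < h < i < j. The simplices of K, each written with vertices in increasing order, are:

  0-simplices (10): a, b, c, d, e, f, g, h, i, j
  1-simplices (30): ad, af, ag, ah, ai, aj, bc, bd, be, bf, bh, bi, bj, ce, cf, ch, de, dg, dh, di, eg, eh, ej, fg, fh, fi, gi, gj, hj, ij
  2-simplices (20): adh, adi, afg, afh, agj, aij, bce, bcf, bde, bdh, bfi, bhj, bij, ceh, cfh, deg, dgi, egj, ehj, fgi

so the chain groups are C_0 ≅ Z^10, C_1 ≅ Z^30, C_2 ≅ Z^20.

∂_1: C_1 → C_0 is given by ∂[p,q] = [q] − [p].
As a 10×30 matrix over Z this has rank 9, with invariant factors (1,1,1,1,1,1,1,1,1).

The boundary map ∂_2: C_2 → C_1 sends each 2-simplex [p,q,r] to [q,r] − [p,r] + [p,q]. For instance
  ∂adh = dh − ah + ad,
  ∂ehj = hj − ej + eh.
As a 30×20 matrix over Z this has rank 20, with invariant factors (1,1,1,1,1,1,1,1,1,1,1,1,1,1,1,1,1,1,1,2).

Now H_k = ker ∂_k / im ∂_{k+1}, so:

  H_0: rank C_0 − rank ∂_1 = 10 − 9 = 1, and the invariant factors of ∂_1 are all 1, so H_0 ≅ Z.
  H_1: rank ker ∂_1 − rank ∂_2 = (30 − 9) − 20 = 1, and ∂_2 has invariant factor 2 > 1, so H_1 ≅ Z ⊕ Z/2.
  H_2: rank ker ∂_2 − rank ∂_3 = (20 − 20) − 0 = 0, and there is no ∂_3, so H_2 ≅ 0.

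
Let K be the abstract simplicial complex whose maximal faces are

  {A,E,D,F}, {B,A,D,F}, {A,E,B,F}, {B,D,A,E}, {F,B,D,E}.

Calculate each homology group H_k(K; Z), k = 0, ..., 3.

H_0 ≅ Z,  H_1 = 0,  H_2 = 0,  H_3 ≅ Z.

We work with the vertex ordering A < B < D < E < F. The simplices of K, each written with vertices in increasing order, are:

  0-simplices (5): A, B, D, E, F
  1-simplices (10): AB, AD, AE, AF, BD, BE, BF, DE, DF, EF
  2-simplices (10): ABD, ABE, ABF, ADE, ADF, AEF, BDE, BDF, BEF, DEF
  3-simplices (5): ABDE, ABDF, ABEF, ADEF, BDEF

giving chain groups C_0 ≅ Z^5, C_1 ≅ Z^10, C_2 ≅ Z^10, C_3 ≅ Z^5.

Boundary ∂_1: C_1 → C_0 maps an edge to its endpoints' difference, ∂[p,q] = q − p.
As a 5×10 matrix over Z this has rank 4, with invariant factors (1,1,1,1).

Boundary ∂_2: C_2 → C_1 maps a triangle to the signed sum of its edges. For instance
  ∂DEF = EF − DF + DE,
  ∂AEF = EF − AF + AE.
This gives a 10×10 integer matrix of rank 6; reducing to Smith normal form yields diagonal entries (1,1,1,1,1,1).

∂_3: C_3 → C_2 sends each 3-simplex σ to the alternating sum Σ_i (−1)^i (σ with its i-th vertex removed). For instance
  ∂ABDF = BDF − ADF + ABF − ABD,
  ∂BDEF = DEF − BEF + BDF − BDE.
The resulting 10×5 matrix has rank 4, and its Smith normal form has invariant factors (1,1,1,1).

Reading off H_k = ker ∂_k / im ∂_{k+1}:

  H_0: rank C_0 − rank ∂_1 = 5 − 4 = 1, and the invariant factors of ∂_1 are all 1, so H_0 = Z.
  H_1: rank ker ∂_1 − rank ∂_2 = (10 − 4) − 6 = 0, and the invariant factors of ∂_2 are all 1, so H_1 = 0.
  H_2: rank ker ∂_2 − rank ∂_3 = (10 − 6) − 4 = 0, and the invariant factors of ∂_3 are all 1, so H_2 = 0.
  H_3: rank ker ∂_3 − rank ∂_4 = (5 − 4) − 0 = 1, and there is no ∂_4, so H_3 = Z.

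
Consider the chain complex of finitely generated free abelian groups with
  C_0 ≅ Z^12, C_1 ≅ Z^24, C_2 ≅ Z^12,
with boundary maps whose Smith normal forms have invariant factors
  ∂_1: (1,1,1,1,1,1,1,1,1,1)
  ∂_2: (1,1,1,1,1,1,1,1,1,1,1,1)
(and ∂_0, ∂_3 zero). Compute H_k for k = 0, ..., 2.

H_0: b_0 = 12 − 0 − 10 = 2; torsion from ∂_1 factors > 1: none. So H_0 = Z^2.
H_1: b_1 = 24 − 10 − 12 = 2; torsion from ∂_2 factors > 1: none. So H_1 = Z^2.
H_2: b_2 = 12 − 12 − 0 = 0; torsion from ∂_3 factors > 1: none. So H_2 = 0.

H_0 = Z^2,  H_1 = Z^2,  H_2 = 0.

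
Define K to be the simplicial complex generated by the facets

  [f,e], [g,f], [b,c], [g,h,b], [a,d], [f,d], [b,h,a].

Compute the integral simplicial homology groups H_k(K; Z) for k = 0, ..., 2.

We work with the vertex ordering a < b < c < d < e < f < g < h. The simplices of K, each written with vertices in increasing order, are:

  0-simplices (8): a, b, c, d, e, f, g, h
  1-simplices (10): ab, ad, ah, bc, bg, bh, df, ef, fg, gh
  2-simplices (2): abh, bgh

Hence C_0 ≅ Z^8, C_1 ≅ Z^10, C_2 ≅ Z^2.

The boundary map ∂_1: C_1 → C_0 sends each edge [p,q] (with p < q) to q − p. For instance
  ∂df = f − d.
The resulting 8×10 matrix has rank 7, and its Smith normal form has invariant factors (1,1,1,1,1,1,1).

Boundary ∂_2: C_2 → C_1 acts by ∂[p,q,r] = [q,r] − [p,r] + [p,q]. For instance
  ∂bgh = gh − bh + bg,
  ∂abh = bh − ah + ab.
This gives a 10×2 integer matrix of rank 2; reducing to Smith normal form yields diagonal entries (1,1).

From H_k ≅ ker(∂_k) / im(∂_{k+1}) we obtain:

  H_0: rank C_0 − rank ∂_1 = 8 − 7 = 1, and the invariant factors of ∂_1 are all 1, so H_0 ≅ Z.
  H_1: rank ker ∂_1 − rank ∂_2 = (10 − 7) − 2 = 1, and the invariant factors of ∂_2 are all 1, so H_1 ≅ Z.
  H_2: rank ker ∂_2 − rank ∂_3 = (2 − 2) − 0 = 0, and there is no ∂_3, so H_2 ≅ 0.

H_0 ≅ Z,  H_1 ≅ Z,  H_2 = 0.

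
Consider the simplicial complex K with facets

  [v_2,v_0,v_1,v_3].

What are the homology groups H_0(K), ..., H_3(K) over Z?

H_0 ≅ Z,  H_1 = 0,  H_2 = 0,  H_3 = 0.

We work with the vertex ordering v_0 < v_1 < v_2 < v_3. The simplices of K, each written with vertices in increasing order, are:

  0-simplices (4): [v_0], [v_1], [v_2], [v_3]
  1-simplices (6): [v_0,v_1], [v_0,v_2], [v_0,v_3], [v_1,v_2], [v_1,v_3], [v_2,v_3]
  2-simplices (4): [v_0,v_1,v_2], [v_0,v_1,v_3], [v_0,v_2,v_3], [v_1,v_2,v_3]
  3-simplices (1): [v_0,v_1,v_2,v_3]

Hence C_0 ≅ Z^4, C_1 ≅ Z^6, C_2 ≅ Z^4, C_3 ≅ Z^1.

∂_1: C_1 → C_0 is given by ∂[p,q] = [q] − [p].
The 4×6 boundary matrix has rank 3 and Smith normal form diag(1,1,1).

∂_2: C_2 → C_1 sends each 2-simplex [p,q,r] to [q,r] − [p,r] + [p,q]. For instance
  ∂[v_0,v_2,v_3] = [v_2,v_3] − [v_0,v_3] + [v_0,v_2],
  ∂[v_0,v_1,v_2] = [v_1,v_2] − [v_0,v_2] + [v_0,v_1].
The 6×4 boundary matrix has rank 3 and Smith normal form diag(1,1,1).

Boundary ∂_3: C_3 → C_2 sends each 3-simplex σ to the alternating sum Σ_i (−1)^i (σ with its i-th vertex removed). For instance
  ∂[v_0,v_1,v_2,v_3] = [v_1,v_2,v_3] − [v_0,v_2,v_3] + [v_0,v_1,v_3] − [v_0,v_1,v_2].
The resulting 4×1 matrix has rank 1, and its Smith normal form has invariant factors (1).

Now H_k = ker ∂_k / im ∂_{k+1}, so:

  H_0: rank C_0 − rank ∂_1 = 4 − 3 = 1, and the invariant factors of ∂_1 are all 1, so H_0 ≅ Z.
  H_1: rank ker ∂_1 − rank ∂_2 = (6 − 3) − 3 = 0, and the invariant factors of ∂_2 are all 1, so H_1 ≅ 0.
  H_2: rank ker ∂_2 − rank ∂_3 = (4 − 3) − 1 = 0, and the invariant factors of ∂_3 are all 1, so H_2 ≅ 0.
  H_3: rank ker ∂_3 − rank ∂_4 = (1 − 1) − 0 = 0, and there is no ∂_4, so H_3 ≅ 0.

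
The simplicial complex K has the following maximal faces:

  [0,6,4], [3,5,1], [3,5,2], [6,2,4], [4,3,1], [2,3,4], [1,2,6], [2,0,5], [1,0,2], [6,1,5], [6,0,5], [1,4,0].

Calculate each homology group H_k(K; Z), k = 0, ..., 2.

Order the vertices as 0 < 1 < 2 < 3 < 4 < 5 < 6. Listing each simplex with vertices in this order, K has dimension 2 with simplices:

  0-simplices (7): [0], [1], [2], [3], [4], [5], [6]
  1-simplices (18): [0,1], [0,2], [0,4], [0,5], [0,6], [1,2], [1,3], [1,4], [1,5], [1,6], [2,3], [2,4], [2,5], [2,6], [3,4], [3,5], [4,6], [5,6]
  2-simplices (12): [0,1,2], [0,1,4], [0,2,5], [0,4,6], [0,5,6], [1,2,6], [1,3,4], [1,3,5], [1,5,6], [2,3,4], [2,3,5], [2,4,6]

giving chain groups C_0 ≅ Z^7, C_1 ≅ Z^18, C_2 ≅ Z^12.

∂_1: C_1 → C_0 maps an edge to its endpoints' difference, ∂[p,q] = q − p. For instance
  ∂[1,3] = [3] − [1].
The 7×18 boundary matrix has rank 6 and Smith normal form diag(1,1,1,1,1,1).

The boundary map ∂_2: C_2 → C_1 sends each 2-simplex [p,q,r] to [q,r] − [p,r] + [p,q]. For instance
  ∂[1,3,4] = [3,4] − [1,4] + [1,3],
  ∂[1,2,6] = [2,6] − [1,6] + [1,2].
The 18×12 boundary matrix has rank 12 and Smith normal form diag(1,1,1,1,1,1,1,1,1,1,1,2).

From H_k ≅ ker(∂_k) / im(∂_{k+1}) we obtain:

  H_0: rank C_0 − rank ∂_1 = 7 − 6 = 1, and the invariant factors of ∂_1 are all 1, so H_0 = Z.
  H_1: rank ker ∂_1 − rank ∂_2 = (18 − 6) − 12 = 0, and ∂_2 has invariant factor 2 > 1, so H_1 = Z/2Z.
  H_2: rank ker ∂_2 − rank ∂_3 = (12 − 12) − 0 = 0, and there is no ∂_3, so H_2 = 0.

As a check, the Euler characteristic is 7 − 18 + 12 = 1, which agrees with 1 − 0 + 0 = 1.

H_0 ≅ Z,  H_1 ≅ Z/2Z,  H_2 = 0.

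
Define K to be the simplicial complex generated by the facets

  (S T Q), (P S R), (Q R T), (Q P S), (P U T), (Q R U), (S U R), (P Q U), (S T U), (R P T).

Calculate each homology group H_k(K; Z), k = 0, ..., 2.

Take the total order P < Q < R < S < T < U on the vertex set. Then K (dimension 2) consists of the simplices:

  0-simplices (6): P, Q, R, S, T, U
  1-simplices (15): PQ, PR, PS, PT, PU, QR, QS, QT, QU, RS, RT, RU, ST, SU, TU
  2-simplices (10): PQS, PQU, PRS, PRT, PTU, QRT, QRU, QST, RSU, STU

so the chain groups are C_0 ≅ Z^6, C_1 ≅ Z^15, C_2 ≅ Z^10.

∂_1: C_1 → C_0 maps an edge to its endpoints' difference, ∂[p,q] = q − p.
The resulting 6×15 matrix has rank 5, and its Smith normal form has invariant factors (1,1,1,1,1).

∂_2: C_2 → C_1 maps a triangle to the signed sum of its edges. For instance
  ∂PTU = TU − PU + PT,
  ∂STU = TU − SU + ST.
The 15×10 boundary matrix has rank 10 and Smith normal form diag(1,1,1,1,1,1,1,1,1,2).

Now H_k = ker ∂_k / im ∂_{k+1}, so:

  H_0: rank C_0 − rank ∂_1 = 6 − 5 = 1, and the invariant factors of ∂_1 are all 1, so H_0 = Z.
  H_1: rank ker ∂_1 − rank ∂_2 = (15 − 5) − 10 = 0, and ∂_2 has invariant factor 2 > 1, so H_1 = Z/2.
  H_2: rank ker ∂_2 − rank ∂_3 = (10 − 10) − 0 = 0, and there is no ∂_3, so H_2 = 0.

H_0 = Z,  H_1 = Z/2,  H_2 = 0.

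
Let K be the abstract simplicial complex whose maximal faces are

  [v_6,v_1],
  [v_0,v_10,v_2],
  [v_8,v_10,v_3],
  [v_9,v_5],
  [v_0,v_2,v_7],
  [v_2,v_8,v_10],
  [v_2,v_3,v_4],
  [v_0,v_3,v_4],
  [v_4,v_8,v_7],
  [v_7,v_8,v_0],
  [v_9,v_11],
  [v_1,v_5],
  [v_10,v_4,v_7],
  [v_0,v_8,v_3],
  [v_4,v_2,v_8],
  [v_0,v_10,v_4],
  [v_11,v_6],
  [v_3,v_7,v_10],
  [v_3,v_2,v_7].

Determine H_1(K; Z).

Take the total order v_0 < v_1 < v_2 < v_3 < v_4 < v_5 < v_6 < v_7 < v_8 < v_9 < v_10 < v_11 on the vertex set. Then K (dimension 2) consists of the simplices:

  0-simplices (12): [v_0], [v_1], [v_2], [v_3], [v_4], [v_5], [v_6], [v_7], [v_8], [v_9], [v_10], [v_11]
  1-simplices (26): (26 of them)
  2-simplices (14): (14 of them)

giving chain groups C_0 ≅ Z^12, C_1 ≅ Z^26, C_2 ≅ Z^14.

Boundary ∂_1: C_1 → C_0 sends each edge [p,q] (with p < q) to q − p. For instance
  ∂[v_2,v_3] = [v_3] − [v_2].
The resulting 12×26 matrix has rank 10, and its Smith normal form has invariant factors (1,1,1,1,1,1,1,1,1,1).

∂_2: C_2 → C_1 maps a triangle to the signed sum of its edges. For instance
  ∂[v_0,v_3,v_8] = [v_3,v_8] − [v_0,v_8] + [v_0,v_3],
  ∂[v_0,v_4,v_10] = [v_4,v_10] − [v_0,v_10] + [v_0,v_4].
As a 26×14 matrix over Z this has rank 13, with invariant factors (1,1,1,1,1,1,1,1,1,1,1,1,1).

From H_k ≅ ker(∂_k) / im(∂_{k+1}) we obtain:

  H_1: rank ker ∂_1 − rank ∂_2 = (26 − 10) − 13 = 3, and the invariant factors of ∂_2 are all 1, so H_1 ≅ Z^3.

H_1 = Z^3.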